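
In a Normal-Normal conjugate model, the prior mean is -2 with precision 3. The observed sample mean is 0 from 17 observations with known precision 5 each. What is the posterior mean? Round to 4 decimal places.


Posterior precision = tau0 + n*tau = 3 + 17*5 = 88
Posterior mean = (tau0*mu0 + n*tau*xbar) / posterior_precision
= (3*-2 + 17*5*0) / 88
= -6 / 88 = -0.0682

-0.0682


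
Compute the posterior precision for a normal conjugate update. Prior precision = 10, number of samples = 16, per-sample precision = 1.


tau_post = tau_0 + n * tau
= 10 + 16 * 1 = 26

26


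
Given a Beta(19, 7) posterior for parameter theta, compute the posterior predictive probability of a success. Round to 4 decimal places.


For a Beta-Bernoulli model, the predictive probability is the mean:
P(success) = 19/(19+7) = 19/26 = 0.7308

0.7308


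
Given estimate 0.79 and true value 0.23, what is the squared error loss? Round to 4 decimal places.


Squared error = (estimate - true)^2
Difference = 0.56
Loss = 0.56^2 = 0.3136

0.3136


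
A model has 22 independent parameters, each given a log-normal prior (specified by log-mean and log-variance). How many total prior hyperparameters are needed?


Each log-normal prior needs 2 hyperparameters (log-mean and log-variance).
Total = 2 * 22 = 44

44


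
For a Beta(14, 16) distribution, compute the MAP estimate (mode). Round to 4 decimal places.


MAP = mode = (a-1)/(a+b-2)
= (14-1)/(14+16-2)
= 13/28 = 0.4643

0.4643


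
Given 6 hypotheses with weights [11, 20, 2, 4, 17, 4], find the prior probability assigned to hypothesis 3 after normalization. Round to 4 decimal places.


To normalize, divide each weight by the sum of all weights.
Sum = 58
Prior(H3) = 2/58 = 0.0345

0.0345


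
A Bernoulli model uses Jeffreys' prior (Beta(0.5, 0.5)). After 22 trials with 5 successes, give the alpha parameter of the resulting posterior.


Posterior = Beta(prior_alpha + successes, prior_beta + failures)
= Beta(0.5 + 5, 0.5 + 17)
Posterior alpha = 0.5 + k = 0.5 + 5 = 5.5

5.5


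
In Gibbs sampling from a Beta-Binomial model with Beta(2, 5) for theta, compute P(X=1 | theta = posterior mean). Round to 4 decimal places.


Posterior mean = alpha/(alpha+beta) = 2/7 = 0.2857
P(X=1|theta=mean) = theta = 0.2857

0.2857


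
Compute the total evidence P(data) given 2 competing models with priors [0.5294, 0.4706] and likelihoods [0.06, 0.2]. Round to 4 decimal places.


Marginal likelihood = sum P(model_i) * P(data|model_i)
Model 1: 0.5294 * 0.06 = 0.0318
Model 2: 0.4706 * 0.2 = 0.0941
Total = 0.1259

0.1259


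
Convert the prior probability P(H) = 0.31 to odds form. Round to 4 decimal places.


P(not H) = 1 - 0.31 = 0.69
Odds = 0.31 / 0.69 = 0.4493

0.4493


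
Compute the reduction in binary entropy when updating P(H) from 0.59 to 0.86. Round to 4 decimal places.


H_before = -p*log2(p) - (1-p)*log2(1-p) for p=0.59: 0.9765
H_after for p=0.86: 0.5842
Reduction = 0.9765 - 0.5842 = 0.3923

0.3923


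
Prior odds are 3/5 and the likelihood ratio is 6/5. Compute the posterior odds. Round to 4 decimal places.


Posterior odds = prior odds * likelihood ratio
= (3/5) * (6/5)
= 18 / 25
= 0.72

0.72


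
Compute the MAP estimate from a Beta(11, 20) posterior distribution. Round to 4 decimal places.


MAP = mode of Beta distribution
= (alpha - 1)/(alpha + beta - 2)
= (11-1)/(11+20-2)
= 10/29 = 0.3448

0.3448


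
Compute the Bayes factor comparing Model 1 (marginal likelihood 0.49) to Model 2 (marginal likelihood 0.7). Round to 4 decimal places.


BF12 = marginal likelihood of M1 / marginal likelihood of M2
= 0.49/0.7
= 0.7

0.7


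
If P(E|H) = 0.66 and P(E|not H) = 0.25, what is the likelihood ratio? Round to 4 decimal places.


Likelihood ratio = P(E|H) / P(E|not H)
= 0.66 / 0.25
= 2.64

2.64


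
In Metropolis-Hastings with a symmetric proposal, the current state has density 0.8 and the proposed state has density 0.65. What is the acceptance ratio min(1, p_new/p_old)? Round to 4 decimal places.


Ratio = p_new / p_old = 0.65 / 0.8 = 0.8125
Acceptance = min(1, 0.8125) = 0.8125

0.8125


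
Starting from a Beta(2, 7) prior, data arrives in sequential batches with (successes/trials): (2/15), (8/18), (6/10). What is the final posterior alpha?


In sequential Bayesian updating, we sum all successes.
Total successes = 16
Final alpha = 2 + 16 = 18

18


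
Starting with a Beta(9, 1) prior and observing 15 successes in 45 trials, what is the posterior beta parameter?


Posterior beta = prior beta + failures
Failures = 45 - 15 = 30
beta_post = 1 + 30 = 31

31


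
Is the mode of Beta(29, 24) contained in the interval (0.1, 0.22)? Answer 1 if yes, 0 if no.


Mode = (a-1)/(a+b-2) = 28/51 = 0.549
Interval: (0.1, 0.22)
Contains mode? 0

0


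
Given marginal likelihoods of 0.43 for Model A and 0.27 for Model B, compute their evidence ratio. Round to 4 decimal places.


Ratio = ML(A) / ML(B) = 0.43/0.27
= 1.5926

1.5926


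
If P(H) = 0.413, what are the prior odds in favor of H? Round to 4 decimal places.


Prior odds = P(H) / (1 - P(H))
= 0.413 / 0.587
= 0.7036

0.7036


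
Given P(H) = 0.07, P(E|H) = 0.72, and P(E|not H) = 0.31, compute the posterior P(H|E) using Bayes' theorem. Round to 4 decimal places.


By Bayes' theorem: P(H|E) = P(E|H)*P(H) / P(E)
P(E) = P(E|H)*P(H) + P(E|not H)*P(not H)
P(E) = 0.72*0.07 + 0.31*0.93 = 0.3387
P(H|E) = 0.72*0.07 / 0.3387 = 0.1488

0.1488


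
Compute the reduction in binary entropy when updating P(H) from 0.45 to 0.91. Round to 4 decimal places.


H_before = -p*log2(p) - (1-p)*log2(1-p) for p=0.45: 0.9928
H_after for p=0.91: 0.4365
Reduction = 0.9928 - 0.4365 = 0.5563

0.5563


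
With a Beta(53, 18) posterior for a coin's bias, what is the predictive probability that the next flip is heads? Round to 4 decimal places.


The predictive probability equals the posterior mean.
P(next = heads) = alpha / (alpha + beta)
= 53 / 71 = 0.7465

0.7465


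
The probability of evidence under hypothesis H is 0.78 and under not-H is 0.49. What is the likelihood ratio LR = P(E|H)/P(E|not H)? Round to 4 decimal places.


LR = 0.78 / 0.49
= 1.5918

1.5918


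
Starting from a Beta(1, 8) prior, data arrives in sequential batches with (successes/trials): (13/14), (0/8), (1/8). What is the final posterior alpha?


In sequential Bayesian updating, we sum all successes.
Total successes = 14
Final alpha = 1 + 14 = 15

15


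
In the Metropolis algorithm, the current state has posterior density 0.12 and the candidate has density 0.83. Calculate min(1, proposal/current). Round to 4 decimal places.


Ratio = 0.83/0.12 = 6.9167
Acceptance probability = min(1, 6.9167)
= 1.0

1.0


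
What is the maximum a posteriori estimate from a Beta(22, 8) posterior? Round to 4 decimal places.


The MAP estimate equals the mode of the distribution.
Mode of Beta(a,b) = (a-1)/(a+b-2)
= 21/28
= 0.75

0.75


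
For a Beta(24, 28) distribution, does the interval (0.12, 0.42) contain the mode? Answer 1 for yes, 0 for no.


Mode of Beta(a,b) = (a-1)/(a+b-2)
= (24-1)/(24+28-2) = 0.46
Check: 0.12 <= 0.46 <= 0.42?
Result: 0

0


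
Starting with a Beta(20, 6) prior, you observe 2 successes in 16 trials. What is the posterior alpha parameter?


For a Beta-Binomial conjugate model:
Posterior alpha = prior alpha + number of successes
= 20 + 2 = 22

22


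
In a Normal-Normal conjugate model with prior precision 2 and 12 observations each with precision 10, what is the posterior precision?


Posterior precision = prior precision + n * observation precision
= 2 + 12 * 10
= 2 + 120 = 122

122


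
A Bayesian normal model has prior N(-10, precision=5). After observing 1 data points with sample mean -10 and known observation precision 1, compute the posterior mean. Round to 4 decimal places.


Posterior mean = (prior_precision * prior_mean + n * data_precision * data_mean) / (prior_precision + n * data_precision)
Numerator = 5*-10 + 1*1*-10 = -60
Denominator = 5 + 1*1 = 6
Posterior mean = -10.0

-10.0


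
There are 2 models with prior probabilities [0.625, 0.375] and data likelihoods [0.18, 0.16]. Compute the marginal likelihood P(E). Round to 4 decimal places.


P(E) = sum over models of P(M_i) * P(E|M_i)
= 0.625*0.18 + 0.375*0.16
= 0.1725

0.1725


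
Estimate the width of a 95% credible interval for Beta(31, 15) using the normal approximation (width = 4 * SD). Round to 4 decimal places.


For Beta(a,b): Var = ab/((a+b)^2(a+b+1))
Var = 0.0047, SD = 0.0684
Approximate 95% CI width = 4 * 0.0684 = 0.2735

0.2735


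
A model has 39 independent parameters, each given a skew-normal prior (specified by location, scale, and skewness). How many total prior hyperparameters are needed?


Each skew-normal prior needs 3 hyperparameters (location, scale, and skewness).
Total = 3 * 39 = 117

117


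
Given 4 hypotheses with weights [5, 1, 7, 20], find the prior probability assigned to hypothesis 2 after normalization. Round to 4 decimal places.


To normalize, divide each weight by the sum of all weights.
Sum = 33
Prior(H2) = 1/33 = 0.0303

0.0303


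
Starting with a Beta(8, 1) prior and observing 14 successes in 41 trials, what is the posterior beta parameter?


Posterior beta = prior beta + failures
Failures = 41 - 14 = 27
beta_post = 1 + 27 = 28

28


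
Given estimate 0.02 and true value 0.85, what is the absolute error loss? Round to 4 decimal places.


Absolute error = |estimate - true|
= |-0.83| = 0.83

0.83


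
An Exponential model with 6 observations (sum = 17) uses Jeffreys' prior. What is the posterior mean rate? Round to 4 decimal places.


Posterior Gamma(6, 17)
E[lambda] = 6/17 = 0.3529

0.3529


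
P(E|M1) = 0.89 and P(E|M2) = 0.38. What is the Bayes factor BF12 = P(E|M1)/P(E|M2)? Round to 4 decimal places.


Bayes factor BF12 = P(E|M1) / P(E|M2)
= 0.89 / 0.38
= 2.3421

2.3421


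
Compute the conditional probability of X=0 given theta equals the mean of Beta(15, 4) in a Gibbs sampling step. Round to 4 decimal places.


Mean of Beta(15, 4) = 0.7895
P(X=0 | theta=0.7895) = 0.2105

0.2105


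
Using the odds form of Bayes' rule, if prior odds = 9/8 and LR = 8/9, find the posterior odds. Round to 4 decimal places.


Bayes' rule in odds form: posterior odds = prior odds * LR
= (9 * 8) / (8 * 9)
= 72/72 = 1.0

1.0


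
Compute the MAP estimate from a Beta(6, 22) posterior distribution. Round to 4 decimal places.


MAP = mode of Beta distribution
= (alpha - 1)/(alpha + beta - 2)
= (6-1)/(6+22-2)
= 5/26 = 0.1923

0.1923


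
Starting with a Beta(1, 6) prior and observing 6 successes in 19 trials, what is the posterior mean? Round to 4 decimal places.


Posterior parameters: alpha = 1 + 6 = 7
beta = 6 + 13 = 19
Posterior mean = alpha / (alpha + beta) = 7 / 26
= 0.2692

0.2692


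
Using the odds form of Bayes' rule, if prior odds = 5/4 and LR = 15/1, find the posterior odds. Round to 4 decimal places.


Bayes' rule in odds form: posterior odds = prior odds * LR
= (5 * 15) / (4 * 1)
= 75/4 = 18.75

18.75


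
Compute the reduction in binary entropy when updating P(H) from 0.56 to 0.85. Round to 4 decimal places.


H_before = -p*log2(p) - (1-p)*log2(1-p) for p=0.56: 0.9896
H_after for p=0.85: 0.6098
Reduction = 0.9896 - 0.6098 = 0.3797

0.3797


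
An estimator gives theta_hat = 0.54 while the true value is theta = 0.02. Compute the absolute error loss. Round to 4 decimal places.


The absolute error loss is |theta_hat - theta|
= |0.54 - 0.02|
= 0.52

0.52


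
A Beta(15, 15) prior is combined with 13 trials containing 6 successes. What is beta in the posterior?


In conjugate updating:
beta_posterior = beta_prior + (n - k)
= 15 + (13 - 6)
= 15 + 7 = 22

22


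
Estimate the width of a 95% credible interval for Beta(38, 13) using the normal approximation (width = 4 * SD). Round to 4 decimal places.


For Beta(a,b): Var = ab/((a+b)^2(a+b+1))
Var = 0.0037, SD = 0.0604
Approximate 95% CI width = 4 * 0.0604 = 0.2417

0.2417


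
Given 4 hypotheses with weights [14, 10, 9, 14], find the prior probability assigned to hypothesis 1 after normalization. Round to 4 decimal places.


To normalize, divide each weight by the sum of all weights.
Sum = 47
Prior(H1) = 14/47 = 0.2979

0.2979


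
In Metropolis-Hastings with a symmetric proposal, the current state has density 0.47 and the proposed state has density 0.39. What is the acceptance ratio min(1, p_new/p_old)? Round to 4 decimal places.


Ratio = p_new / p_old = 0.39 / 0.47 = 0.8298
Acceptance = min(1, 0.8298) = 0.8298

0.8298


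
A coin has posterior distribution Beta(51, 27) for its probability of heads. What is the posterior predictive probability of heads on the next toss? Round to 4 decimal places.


Posterior predictive = E[theta] = alpha/(alpha+beta)
= 51/78
= 0.6538

0.6538


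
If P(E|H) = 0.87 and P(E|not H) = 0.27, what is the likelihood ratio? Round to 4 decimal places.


Likelihood ratio = P(E|H) / P(E|not H)
= 0.87 / 0.27
= 3.2222

3.2222


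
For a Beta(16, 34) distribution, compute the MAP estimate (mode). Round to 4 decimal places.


MAP = mode = (a-1)/(a+b-2)
= (16-1)/(16+34-2)
= 15/48 = 0.3125

0.3125


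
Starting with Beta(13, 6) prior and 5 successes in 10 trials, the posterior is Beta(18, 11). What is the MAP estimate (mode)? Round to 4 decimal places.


The mode of Beta(a, b) when a > 1 and b > 1 is (a-1)/(a+b-2)
= (18 - 1) / (18 + 11 - 2)
= 17 / 27
= 0.6296

0.6296


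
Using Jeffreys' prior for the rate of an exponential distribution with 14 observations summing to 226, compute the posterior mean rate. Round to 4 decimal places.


Jeffreys' prior leads to posterior Gamma(14, 226).
Mean = 14/226 = 0.0619

0.0619


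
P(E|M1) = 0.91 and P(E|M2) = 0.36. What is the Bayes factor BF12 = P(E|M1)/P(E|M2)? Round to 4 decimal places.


Bayes factor BF12 = P(E|M1) / P(E|M2)
= 0.91 / 0.36
= 2.5278

2.5278


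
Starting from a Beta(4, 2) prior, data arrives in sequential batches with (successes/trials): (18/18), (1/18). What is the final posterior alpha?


In sequential Bayesian updating, we sum all successes.
Total successes = 19
Final alpha = 4 + 19 = 23

23


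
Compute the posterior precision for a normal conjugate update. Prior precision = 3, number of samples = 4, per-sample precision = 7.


tau_post = tau_0 + n * tau
= 3 + 4 * 7 = 31

31


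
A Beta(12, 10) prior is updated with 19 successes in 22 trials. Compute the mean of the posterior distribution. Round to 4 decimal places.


After update: Beta(31, 13)
Mean = 31 / (31 + 13) = 31 / 44
= 0.7045

0.7045


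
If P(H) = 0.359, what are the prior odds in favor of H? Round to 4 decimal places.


Prior odds = P(H) / (1 - P(H))
= 0.359 / 0.641
= 0.5601

0.5601


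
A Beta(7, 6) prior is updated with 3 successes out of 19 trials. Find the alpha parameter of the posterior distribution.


In the Beta-Binomial conjugate update:
alpha_post = alpha_prior + successes
= 7 + 3
= 10

10


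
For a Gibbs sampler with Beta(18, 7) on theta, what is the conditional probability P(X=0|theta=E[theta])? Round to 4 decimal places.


E[theta] = 18/(18+7) = 0.72
P(X=0|theta) = 1 - theta = 0.28

0.28


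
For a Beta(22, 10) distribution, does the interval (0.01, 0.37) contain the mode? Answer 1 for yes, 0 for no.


Mode of Beta(a,b) = (a-1)/(a+b-2)
= (22-1)/(22+10-2) = 0.7
Check: 0.01 <= 0.7 <= 0.37?
Result: 0

0


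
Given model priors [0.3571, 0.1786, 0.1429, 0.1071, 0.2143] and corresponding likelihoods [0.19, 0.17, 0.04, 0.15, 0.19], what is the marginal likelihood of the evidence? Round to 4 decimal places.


P(E) = sum_i P(M_i) P(E|M_i)
= 0.0678 + 0.0304 + 0.0057 + 0.0161 + 0.0407
= 0.1607

0.1607


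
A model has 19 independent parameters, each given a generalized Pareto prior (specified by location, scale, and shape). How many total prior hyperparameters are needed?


Each generalized Pareto prior needs 3 hyperparameters (location, scale, and shape).
Total = 3 * 19 = 57

57


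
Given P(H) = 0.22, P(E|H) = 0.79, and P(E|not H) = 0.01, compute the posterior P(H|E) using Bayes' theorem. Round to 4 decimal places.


By Bayes' theorem: P(H|E) = P(E|H)*P(H) / P(E)
P(E) = P(E|H)*P(H) + P(E|not H)*P(not H)
P(E) = 0.79*0.22 + 0.01*0.78 = 0.1816
P(H|E) = 0.79*0.22 / 0.1816 = 0.957

0.957


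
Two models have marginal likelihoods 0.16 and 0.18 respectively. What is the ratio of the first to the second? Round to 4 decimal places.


Evidence ratio = 0.16 / 0.18
= 0.8889

0.8889


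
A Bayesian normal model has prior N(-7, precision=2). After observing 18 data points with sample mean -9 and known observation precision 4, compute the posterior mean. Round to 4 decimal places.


Posterior mean = (prior_precision * prior_mean + n * data_precision * data_mean) / (prior_precision + n * data_precision)
Numerator = 2*-7 + 18*4*-9 = -662
Denominator = 2 + 18*4 = 74
Posterior mean = -8.9459

-8.9459


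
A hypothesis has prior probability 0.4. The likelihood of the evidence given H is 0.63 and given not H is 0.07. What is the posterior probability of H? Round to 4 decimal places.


Using Bayes' theorem:
P(E) = 0.4 * 0.63 + 0.6 * 0.07
P(E) = 0.294
P(H|E) = (0.4 * 0.63) / 0.294 = 0.8571

0.8571


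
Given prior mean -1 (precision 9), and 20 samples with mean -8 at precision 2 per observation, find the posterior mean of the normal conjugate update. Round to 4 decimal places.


The posterior mean is a precision-weighted average of prior and data.
Post. prec. = 9 + 40 = 49
Post. mean = (-9 + -320)/49 = -329/49 = -6.7143

-6.7143


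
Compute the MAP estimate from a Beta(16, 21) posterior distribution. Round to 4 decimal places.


MAP = mode of Beta distribution
= (alpha - 1)/(alpha + beta - 2)
= (16-1)/(16+21-2)
= 15/35 = 0.4286

0.4286


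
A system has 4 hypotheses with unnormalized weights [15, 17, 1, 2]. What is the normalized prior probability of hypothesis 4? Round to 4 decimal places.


The normalized prior is the weight divided by the total.
Total weight = 35
P(H4) = 2 / 35 = 0.0571

0.0571


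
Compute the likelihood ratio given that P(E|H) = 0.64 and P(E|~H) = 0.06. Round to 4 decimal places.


LR = P(E|H) / P(E|~H)
= 0.64 / 0.06 = 10.6667

10.6667


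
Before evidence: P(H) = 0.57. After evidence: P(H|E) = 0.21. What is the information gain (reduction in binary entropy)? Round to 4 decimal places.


Prior entropy = 0.9858
Posterior entropy = 0.7415
Information gain = 0.9858 - 0.7415 = 0.2443

0.2443


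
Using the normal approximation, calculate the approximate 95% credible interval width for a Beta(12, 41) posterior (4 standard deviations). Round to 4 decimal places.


Var(Beta) = 12*41/(53^2 * 54) = 0.0032
SD = 0.057
Width ~ 4*SD = 0.2278

0.2278


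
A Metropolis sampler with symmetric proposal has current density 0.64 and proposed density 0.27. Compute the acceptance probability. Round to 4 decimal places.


For symmetric proposals, acceptance = min(1, pi(x*)/pi(x))
= min(1, 0.27/0.64)
= min(1, 0.4219) = 0.4219

0.4219


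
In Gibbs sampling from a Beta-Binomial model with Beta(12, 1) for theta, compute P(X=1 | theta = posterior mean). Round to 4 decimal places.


Posterior mean = alpha/(alpha+beta) = 12/13 = 0.9231
P(X=1|theta=mean) = theta = 0.9231

0.9231


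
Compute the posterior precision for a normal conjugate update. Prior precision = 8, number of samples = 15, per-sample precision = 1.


tau_post = tau_0 + n * tau
= 8 + 15 * 1 = 23

23


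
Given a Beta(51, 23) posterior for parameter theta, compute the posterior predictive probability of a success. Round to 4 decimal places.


For a Beta-Bernoulli model, the predictive probability is the mean:
P(success) = 51/(51+23) = 51/74 = 0.6892

0.6892


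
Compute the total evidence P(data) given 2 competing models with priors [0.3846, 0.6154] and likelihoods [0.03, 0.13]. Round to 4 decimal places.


Marginal likelihood = sum P(model_i) * P(data|model_i)
Model 1: 0.3846 * 0.03 = 0.0115
Model 2: 0.6154 * 0.13 = 0.08
Total = 0.0915

0.0915


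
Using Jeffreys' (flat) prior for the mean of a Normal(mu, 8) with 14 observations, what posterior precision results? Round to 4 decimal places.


Flat prior means prior precision is 0.
Posterior precision = n / sigma^2 = 14/8 = 1.75

1.75


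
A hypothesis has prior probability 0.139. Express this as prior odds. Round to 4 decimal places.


Odds = P(H) / P(not H) = 0.139 / 0.861
= 0.1614

0.1614


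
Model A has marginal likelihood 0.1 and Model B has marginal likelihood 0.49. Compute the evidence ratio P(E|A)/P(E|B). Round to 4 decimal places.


Evidence ratio = P(E|A) / P(E|B)
= 0.1 / 0.49
= 0.2041

0.2041


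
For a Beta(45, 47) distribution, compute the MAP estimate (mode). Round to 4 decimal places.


MAP = mode = (a-1)/(a+b-2)
= (45-1)/(45+47-2)
= 44/90 = 0.4889

0.4889


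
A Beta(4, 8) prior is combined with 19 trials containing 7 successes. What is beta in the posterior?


In conjugate updating:
beta_posterior = beta_prior + (n - k)
= 8 + (19 - 7)
= 8 + 12 = 20

20


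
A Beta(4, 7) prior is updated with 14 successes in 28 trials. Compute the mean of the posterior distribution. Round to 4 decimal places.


After update: Beta(18, 21)
Mean = 18 / (18 + 21) = 18 / 39
= 0.4615

0.4615


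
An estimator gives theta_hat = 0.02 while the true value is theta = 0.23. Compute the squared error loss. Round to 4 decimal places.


The squared error loss is (theta_hat - theta)^2
= (0.02 - 0.23)^2
= (-0.21)^2 = 0.0441

0.0441


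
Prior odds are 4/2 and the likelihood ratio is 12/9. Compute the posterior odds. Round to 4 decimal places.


Posterior odds = prior odds * likelihood ratio
= (4/2) * (12/9)
= 48 / 18
= 2.6667

2.6667


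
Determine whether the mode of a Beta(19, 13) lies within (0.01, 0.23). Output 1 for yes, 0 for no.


First find the mode: (a-1)/(a+b-2) = 0.6
Is 0.6 in (0.01, 0.23)? 0

0


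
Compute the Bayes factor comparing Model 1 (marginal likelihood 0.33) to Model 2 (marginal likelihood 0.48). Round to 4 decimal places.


BF12 = marginal likelihood of M1 / marginal likelihood of M2
= 0.33/0.48
= 0.6875

0.6875


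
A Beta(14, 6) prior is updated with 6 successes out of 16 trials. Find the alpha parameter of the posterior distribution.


In the Beta-Binomial conjugate update:
alpha_post = alpha_prior + successes
= 14 + 6
= 20

20


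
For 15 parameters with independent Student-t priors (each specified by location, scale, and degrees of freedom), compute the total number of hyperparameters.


A Student-t prior has 3 hyperparameters per parameter.
Total = 15 * 3 = 45

45


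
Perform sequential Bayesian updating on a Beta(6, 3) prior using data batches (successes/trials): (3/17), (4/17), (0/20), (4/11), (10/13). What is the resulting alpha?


Accumulate successes: 21
Posterior alpha = prior alpha + sum of successes
= 6 + 21 = 27

27


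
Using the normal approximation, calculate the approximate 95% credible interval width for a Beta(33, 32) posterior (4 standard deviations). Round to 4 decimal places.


Var(Beta) = 33*32/(65^2 * 66) = 0.0038
SD = 0.0615
Width ~ 4*SD = 0.2462

0.2462


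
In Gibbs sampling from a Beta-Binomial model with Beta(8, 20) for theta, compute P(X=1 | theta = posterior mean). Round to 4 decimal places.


Posterior mean = alpha/(alpha+beta) = 8/28 = 0.2857
P(X=1|theta=mean) = theta = 0.2857

0.2857


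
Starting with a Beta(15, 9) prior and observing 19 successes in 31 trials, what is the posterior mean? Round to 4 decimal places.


Posterior parameters: alpha = 15 + 19 = 34
beta = 9 + 12 = 21
Posterior mean = alpha / (alpha + beta) = 34 / 55
= 0.6182

0.6182


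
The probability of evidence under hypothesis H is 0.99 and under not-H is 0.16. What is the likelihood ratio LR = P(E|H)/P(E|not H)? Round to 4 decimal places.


LR = 0.99 / 0.16
= 6.1875

6.1875


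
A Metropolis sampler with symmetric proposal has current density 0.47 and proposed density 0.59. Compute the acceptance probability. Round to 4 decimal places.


For symmetric proposals, acceptance = min(1, pi(x*)/pi(x))
= min(1, 0.59/0.47)
= min(1, 1.2553) = 1.0

1.0


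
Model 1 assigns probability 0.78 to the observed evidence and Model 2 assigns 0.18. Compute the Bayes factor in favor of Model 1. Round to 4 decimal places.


BF = P(data|M1) / P(data|M2)
= 0.78 / 0.18 = 4.3333

4.3333


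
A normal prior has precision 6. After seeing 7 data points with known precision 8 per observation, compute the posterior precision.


In the conjugate normal model, precisions add:
tau_posterior = tau_prior + n * tau_data
= 6 + 7*8 = 62

62


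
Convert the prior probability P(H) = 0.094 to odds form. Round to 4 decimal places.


P(not H) = 1 - 0.094 = 0.906
Odds = 0.094 / 0.906 = 0.1038

0.1038


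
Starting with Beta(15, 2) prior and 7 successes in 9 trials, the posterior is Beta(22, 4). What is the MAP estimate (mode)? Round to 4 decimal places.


The mode of Beta(a, b) when a > 1 and b > 1 is (a-1)/(a+b-2)
= (22 - 1) / (22 + 4 - 2)
= 21 / 24
= 0.875

0.875


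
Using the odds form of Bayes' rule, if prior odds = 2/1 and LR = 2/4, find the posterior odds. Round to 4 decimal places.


Bayes' rule in odds form: posterior odds = prior odds * LR
= (2 * 2) / (1 * 4)
= 4/4 = 1.0

1.0


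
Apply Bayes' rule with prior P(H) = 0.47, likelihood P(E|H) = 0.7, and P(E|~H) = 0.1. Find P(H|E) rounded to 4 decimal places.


Step 1: Compute marginal P(E) = P(E|H)P(H) + P(E|~H)P(~H)
= 0.7*0.47 + 0.1*0.53 = 0.382
Step 2: P(H|E) = P(E|H)P(H)/P(E) = 0.329/0.382
= 0.8613

0.8613


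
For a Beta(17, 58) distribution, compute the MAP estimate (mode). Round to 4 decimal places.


MAP = mode = (a-1)/(a+b-2)
= (17-1)/(17+58-2)
= 16/73 = 0.2192

0.2192


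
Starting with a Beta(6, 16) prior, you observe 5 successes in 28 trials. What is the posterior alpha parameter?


For a Beta-Binomial conjugate model:
Posterior alpha = prior alpha + number of successes
= 6 + 5 = 11

11


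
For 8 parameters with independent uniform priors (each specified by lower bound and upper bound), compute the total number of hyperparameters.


A uniform prior has 2 hyperparameters per parameter.
Total = 8 * 2 = 16

16


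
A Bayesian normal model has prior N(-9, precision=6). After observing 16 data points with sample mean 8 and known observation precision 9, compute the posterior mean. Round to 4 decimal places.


Posterior mean = (prior_precision * prior_mean + n * data_precision * data_mean) / (prior_precision + n * data_precision)
Numerator = 6*-9 + 16*9*8 = 1098
Denominator = 6 + 16*9 = 150
Posterior mean = 7.32

7.32


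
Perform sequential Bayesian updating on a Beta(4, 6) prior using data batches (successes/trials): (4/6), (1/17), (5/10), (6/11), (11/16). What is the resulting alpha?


Accumulate successes: 27
Posterior alpha = prior alpha + sum of successes
= 4 + 27 = 31

31


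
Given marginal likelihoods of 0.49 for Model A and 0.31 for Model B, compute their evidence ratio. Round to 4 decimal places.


Ratio = ML(A) / ML(B) = 0.49/0.31
= 1.5806

1.5806


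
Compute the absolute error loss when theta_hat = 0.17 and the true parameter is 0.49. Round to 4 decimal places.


L = |theta_hat - theta_true|
= |0.17 - 0.49| = 0.32

0.32


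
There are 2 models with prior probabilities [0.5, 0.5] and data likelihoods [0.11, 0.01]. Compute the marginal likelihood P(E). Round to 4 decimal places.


P(E) = sum over models of P(M_i) * P(E|M_i)
= 0.5*0.11 + 0.5*0.01
= 0.06

0.06


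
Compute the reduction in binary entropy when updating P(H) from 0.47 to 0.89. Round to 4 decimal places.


H_before = -p*log2(p) - (1-p)*log2(1-p) for p=0.47: 0.9974
H_after for p=0.89: 0.4999
Reduction = 0.9974 - 0.4999 = 0.4975

0.4975


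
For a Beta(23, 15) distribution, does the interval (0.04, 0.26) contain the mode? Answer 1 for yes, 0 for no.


Mode of Beta(a,b) = (a-1)/(a+b-2)
= (23-1)/(23+15-2) = 0.6111
Check: 0.04 <= 0.6111 <= 0.26?
Result: 0

0


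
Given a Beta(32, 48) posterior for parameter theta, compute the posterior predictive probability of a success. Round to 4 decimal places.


For a Beta-Bernoulli model, the predictive probability is the mean:
P(success) = 32/(32+48) = 32/80 = 0.4

0.4


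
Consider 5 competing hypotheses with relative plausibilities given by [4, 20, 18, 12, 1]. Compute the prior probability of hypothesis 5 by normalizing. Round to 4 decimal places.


Sum of weights = 4 + 20 + 18 + 12 + 1 = 55
Normalized prior for H5 = 1 / 55
= 0.0182

0.0182


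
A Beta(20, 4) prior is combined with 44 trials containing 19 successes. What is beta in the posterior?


In conjugate updating:
beta_posterior = beta_prior + (n - k)
= 4 + (44 - 19)
= 4 + 25 = 29

29


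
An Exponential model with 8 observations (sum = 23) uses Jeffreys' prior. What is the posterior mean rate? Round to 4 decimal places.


Posterior Gamma(8, 23)
E[lambda] = 8/23 = 0.3478

0.3478


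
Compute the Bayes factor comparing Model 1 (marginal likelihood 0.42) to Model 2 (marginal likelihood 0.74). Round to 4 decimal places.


BF12 = marginal likelihood of M1 / marginal likelihood of M2
= 0.42/0.74
= 0.5676

0.5676


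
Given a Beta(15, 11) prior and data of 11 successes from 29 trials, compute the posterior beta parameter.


Number of failures = 29 - 11 = 18
Posterior beta = 11 + 18 = 29

29


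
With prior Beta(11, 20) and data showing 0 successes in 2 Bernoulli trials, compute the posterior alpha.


Conjugate update: alpha_posterior = alpha_prior + k
= 11 + 0 = 11

11


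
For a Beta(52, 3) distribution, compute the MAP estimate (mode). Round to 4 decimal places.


MAP = mode = (a-1)/(a+b-2)
= (52-1)/(52+3-2)
= 51/53 = 0.9623

0.9623


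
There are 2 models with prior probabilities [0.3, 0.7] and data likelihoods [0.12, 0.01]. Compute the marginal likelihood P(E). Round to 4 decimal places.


P(E) = sum over models of P(M_i) * P(E|M_i)
= 0.3*0.12 + 0.7*0.01
= 0.043

0.043


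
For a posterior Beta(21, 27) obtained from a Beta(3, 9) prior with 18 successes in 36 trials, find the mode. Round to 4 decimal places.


Mode = (alpha - 1) / (alpha + beta - 2)
= 20 / 46
= 0.4348

0.4348


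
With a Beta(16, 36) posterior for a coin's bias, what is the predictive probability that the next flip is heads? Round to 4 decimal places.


The predictive probability equals the posterior mean.
P(next = heads) = alpha / (alpha + beta)
= 16 / 52 = 0.3077

0.3077


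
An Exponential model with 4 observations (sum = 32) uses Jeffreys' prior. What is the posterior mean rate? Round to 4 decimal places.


Posterior Gamma(4, 32)
E[lambda] = 4/32 = 0.125

0.125


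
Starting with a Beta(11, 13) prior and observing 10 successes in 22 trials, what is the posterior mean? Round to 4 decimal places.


Posterior parameters: alpha = 11 + 10 = 21
beta = 13 + 12 = 25
Posterior mean = alpha / (alpha + beta) = 21 / 46
= 0.4565

0.4565


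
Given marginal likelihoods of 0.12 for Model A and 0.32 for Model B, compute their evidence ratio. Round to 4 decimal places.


Ratio = ML(A) / ML(B) = 0.12/0.32
= 0.375

0.375


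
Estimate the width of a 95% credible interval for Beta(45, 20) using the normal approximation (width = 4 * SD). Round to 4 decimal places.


For Beta(a,b): Var = ab/((a+b)^2(a+b+1))
Var = 0.0032, SD = 0.0568
Approximate 95% CI width = 4 * 0.0568 = 0.2272

0.2272


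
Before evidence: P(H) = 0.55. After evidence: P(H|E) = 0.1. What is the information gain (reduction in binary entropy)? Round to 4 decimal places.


Prior entropy = 0.9928
Posterior entropy = 0.469
Information gain = 0.9928 - 0.469 = 0.5238

0.5238


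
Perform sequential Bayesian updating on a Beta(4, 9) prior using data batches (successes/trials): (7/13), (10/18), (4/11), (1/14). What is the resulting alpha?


Accumulate successes: 22
Posterior alpha = prior alpha + sum of successes
= 4 + 22 = 26

26


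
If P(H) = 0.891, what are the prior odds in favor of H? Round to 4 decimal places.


Prior odds = P(H) / (1 - P(H))
= 0.891 / 0.109
= 8.1743

8.1743


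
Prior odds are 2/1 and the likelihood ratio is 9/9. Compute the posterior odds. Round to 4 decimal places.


Posterior odds = prior odds * likelihood ratio
= (2/1) * (9/9)
= 18 / 9
= 2.0

2.0


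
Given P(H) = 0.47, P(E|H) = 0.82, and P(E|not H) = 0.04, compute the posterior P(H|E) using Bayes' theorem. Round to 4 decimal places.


By Bayes' theorem: P(H|E) = P(E|H)*P(H) / P(E)
P(E) = P(E|H)*P(H) + P(E|not H)*P(not H)
P(E) = 0.82*0.47 + 0.04*0.53 = 0.4066
P(H|E) = 0.82*0.47 / 0.4066 = 0.9479

0.9479


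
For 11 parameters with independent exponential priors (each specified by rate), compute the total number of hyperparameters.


A exponential prior has 1 hyperparameter per parameter.
Total = 11 * 1 = 11

11


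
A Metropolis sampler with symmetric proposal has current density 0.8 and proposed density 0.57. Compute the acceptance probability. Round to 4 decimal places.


For symmetric proposals, acceptance = min(1, pi(x*)/pi(x))
= min(1, 0.57/0.8)
= min(1, 0.7125) = 0.7125

0.7125


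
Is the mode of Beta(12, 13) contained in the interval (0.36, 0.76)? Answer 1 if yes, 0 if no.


Mode = (a-1)/(a+b-2) = 11/23 = 0.4783
Interval: (0.36, 0.76)
Contains mode? 1

1


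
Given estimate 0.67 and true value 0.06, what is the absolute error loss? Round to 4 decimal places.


Absolute error = |estimate - true|
= |0.61| = 0.61

0.61


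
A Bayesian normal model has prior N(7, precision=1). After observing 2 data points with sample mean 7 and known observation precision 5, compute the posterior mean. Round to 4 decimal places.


Posterior mean = (prior_precision * prior_mean + n * data_precision * data_mean) / (prior_precision + n * data_precision)
Numerator = 1*7 + 2*5*7 = 77
Denominator = 1 + 2*5 = 11
Posterior mean = 7.0

7.0


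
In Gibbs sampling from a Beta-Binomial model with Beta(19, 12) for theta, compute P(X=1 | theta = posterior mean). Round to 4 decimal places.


Posterior mean = alpha/(alpha+beta) = 19/31 = 0.6129
P(X=1|theta=mean) = theta = 0.6129

0.6129


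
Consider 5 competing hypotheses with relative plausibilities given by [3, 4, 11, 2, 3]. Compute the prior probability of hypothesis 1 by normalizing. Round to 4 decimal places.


Sum of weights = 3 + 4 + 11 + 2 + 3 = 23
Normalized prior for H1 = 3 / 23
= 0.1304

0.1304


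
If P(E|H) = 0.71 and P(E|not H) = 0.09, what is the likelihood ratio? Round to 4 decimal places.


Likelihood ratio = P(E|H) / P(E|not H)
= 0.71 / 0.09
= 7.8889

7.8889


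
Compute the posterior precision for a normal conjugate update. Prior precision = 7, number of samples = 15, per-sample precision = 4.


tau_post = tau_0 + n * tau
= 7 + 15 * 4 = 67

67


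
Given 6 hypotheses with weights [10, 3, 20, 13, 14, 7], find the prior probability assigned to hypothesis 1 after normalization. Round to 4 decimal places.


To normalize, divide each weight by the sum of all weights.
Sum = 67
Prior(H1) = 10/67 = 0.1493

0.1493


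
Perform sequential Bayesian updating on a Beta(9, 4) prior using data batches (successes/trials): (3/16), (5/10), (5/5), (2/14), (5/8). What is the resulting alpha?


Accumulate successes: 20
Posterior alpha = prior alpha + sum of successes
= 9 + 20 = 29

29


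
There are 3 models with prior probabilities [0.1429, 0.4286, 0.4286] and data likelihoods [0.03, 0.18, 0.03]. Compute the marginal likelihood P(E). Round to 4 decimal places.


P(E) = sum over models of P(M_i) * P(E|M_i)
= 0.1429*0.03 + 0.4286*0.18 + 0.4286*0.03
= 0.0943

0.0943


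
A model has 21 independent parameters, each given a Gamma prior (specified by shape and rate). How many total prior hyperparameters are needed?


Each Gamma prior needs 2 hyperparameters (shape and rate).
Total = 2 * 21 = 42

42


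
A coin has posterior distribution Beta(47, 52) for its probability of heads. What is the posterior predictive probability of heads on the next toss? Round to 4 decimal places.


Posterior predictive = E[theta] = alpha/(alpha+beta)
= 47/99
= 0.4747

0.4747


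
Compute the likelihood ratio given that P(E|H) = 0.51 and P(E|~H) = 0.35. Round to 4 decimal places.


LR = P(E|H) / P(E|~H)
= 0.51 / 0.35 = 1.4571

1.4571


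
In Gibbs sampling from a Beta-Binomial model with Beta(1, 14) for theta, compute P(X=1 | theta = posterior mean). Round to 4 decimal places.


Posterior mean = alpha/(alpha+beta) = 1/15 = 0.0667
P(X=1|theta=mean) = theta = 0.0667

0.0667


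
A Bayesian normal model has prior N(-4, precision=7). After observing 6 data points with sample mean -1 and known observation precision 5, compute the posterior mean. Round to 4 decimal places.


Posterior mean = (prior_precision * prior_mean + n * data_precision * data_mean) / (prior_precision + n * data_precision)
Numerator = 7*-4 + 6*5*-1 = -58
Denominator = 7 + 6*5 = 37
Posterior mean = -1.5676

-1.5676


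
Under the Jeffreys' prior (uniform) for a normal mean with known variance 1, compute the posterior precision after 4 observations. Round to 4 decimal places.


Prior precision = 0 (flat prior).
Post. prec. = 0 + n/var = 4/1 = 4.0

4.0


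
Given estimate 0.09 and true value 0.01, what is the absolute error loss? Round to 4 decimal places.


Absolute error = |estimate - true|
= |0.08| = 0.08

0.08


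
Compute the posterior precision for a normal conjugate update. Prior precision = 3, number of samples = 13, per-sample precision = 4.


tau_post = tau_0 + n * tau
= 3 + 13 * 4 = 55

55


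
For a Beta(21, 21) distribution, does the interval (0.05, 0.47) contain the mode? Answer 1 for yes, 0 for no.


Mode of Beta(a,b) = (a-1)/(a+b-2)
= (21-1)/(21+21-2) = 0.5
Check: 0.05 <= 0.5 <= 0.47?
Result: 0

0


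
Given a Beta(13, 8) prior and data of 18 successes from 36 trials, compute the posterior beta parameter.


Number of failures = 36 - 18 = 18
Posterior beta = 8 + 18 = 26

26


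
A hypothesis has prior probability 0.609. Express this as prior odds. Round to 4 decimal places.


Odds = P(H) / P(not H) = 0.609 / 0.391
= 1.5575

1.5575


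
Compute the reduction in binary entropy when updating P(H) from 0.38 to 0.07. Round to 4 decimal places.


H_before = -p*log2(p) - (1-p)*log2(1-p) for p=0.38: 0.958
H_after for p=0.07: 0.3659
Reduction = 0.958 - 0.3659 = 0.5921

0.5921


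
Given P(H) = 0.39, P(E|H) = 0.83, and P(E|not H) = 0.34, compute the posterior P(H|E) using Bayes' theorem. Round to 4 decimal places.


By Bayes' theorem: P(H|E) = P(E|H)*P(H) / P(E)
P(E) = P(E|H)*P(H) + P(E|not H)*P(not H)
P(E) = 0.83*0.39 + 0.34*0.61 = 0.5311
P(H|E) = 0.83*0.39 / 0.5311 = 0.6095

0.6095


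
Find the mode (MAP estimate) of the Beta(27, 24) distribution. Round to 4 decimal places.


For Beta(a,b) with a,b > 1:
Mode = (a-1)/(a+b-2) = (27-1)/(51-2)
= 26/49 = 0.5306

0.5306


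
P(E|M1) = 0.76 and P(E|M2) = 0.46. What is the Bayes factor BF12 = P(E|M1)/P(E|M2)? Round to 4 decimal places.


Bayes factor BF12 = P(E|M1) / P(E|M2)
= 0.76 / 0.46
= 1.6522

1.6522


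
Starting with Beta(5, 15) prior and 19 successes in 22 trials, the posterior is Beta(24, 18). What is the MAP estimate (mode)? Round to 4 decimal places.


The mode of Beta(a, b) when a > 1 and b > 1 is (a-1)/(a+b-2)
= (24 - 1) / (24 + 18 - 2)
= 23 / 40
= 0.575

0.575


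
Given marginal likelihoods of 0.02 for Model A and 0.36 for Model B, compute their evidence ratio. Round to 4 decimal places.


Ratio = ML(A) / ML(B) = 0.02/0.36
= 0.0556

0.0556
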